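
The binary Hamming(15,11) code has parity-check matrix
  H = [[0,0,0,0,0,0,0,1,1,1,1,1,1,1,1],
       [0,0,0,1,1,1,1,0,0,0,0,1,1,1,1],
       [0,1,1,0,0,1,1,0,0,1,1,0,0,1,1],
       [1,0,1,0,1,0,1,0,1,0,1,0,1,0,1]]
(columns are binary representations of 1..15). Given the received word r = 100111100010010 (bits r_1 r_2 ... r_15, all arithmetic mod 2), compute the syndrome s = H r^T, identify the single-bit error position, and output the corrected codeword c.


s = (0, 1, 0, 0)^T, error position = 4, corrected codeword c = 100011100010010

Compute s = H r^T mod 2 one row at a time:
  s_1 = 0 + 0 + 0 + 1 + 0 + 0 + 1 + 0 = 2 ≡ 0 (mod 2).
  s_2 = 1 + 1 + 1 + 1 + 0 + 0 + 1 + 0 = 5 ≡ 1 (mod 2).
  s_3 = 0 + 0 + 1 + 1 + 0 + 1 + 1 + 0 = 4 ≡ 0 (mod 2).
  s_4 = 1 + 0 + 1 + 1 + 0 + 1 + 0 + 0 = 4 ≡ 0 (mod 2).
s = (0, 1, 0, 0)^T — this equals column 4 of H (binary 0100), so error is at position 4.
Correct: flip bit 4 of r = 100111100010010 to get c = 100011100010010.


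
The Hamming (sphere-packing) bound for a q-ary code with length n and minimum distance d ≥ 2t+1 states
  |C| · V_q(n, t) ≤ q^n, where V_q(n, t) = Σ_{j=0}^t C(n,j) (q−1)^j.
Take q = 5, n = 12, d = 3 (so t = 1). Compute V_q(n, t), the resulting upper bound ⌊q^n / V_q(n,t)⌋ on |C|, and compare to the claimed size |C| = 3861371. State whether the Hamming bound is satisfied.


V_q(n, t) = 49, q^n = 244140625, Hamming bound = 4982461, |C| = 3861371 ≤ bound (satisfied).

Step 1: Compute V_q(n, t) = Σ_{j=0}^1 C(n, j) (q−1)^j.
  j = 0: C(12,0)·(4)^0 = 1·1 = 1.
  j = 1: C(12,1)·(4)^1 = 12·4 = 48.
  V_q(n, t) = 1 + 48 = 49.
Step 2: q^n = 5^12 = 244140625.
Step 3: Hamming bound ⌊q^n / V_q(n,t)⌋ = ⌊244140625/49⌋ = 4982461.
Step 4: Compare |C| = 3861371 to 4982461: satisfied.
The claimed |C| lies below the Hamming bound.


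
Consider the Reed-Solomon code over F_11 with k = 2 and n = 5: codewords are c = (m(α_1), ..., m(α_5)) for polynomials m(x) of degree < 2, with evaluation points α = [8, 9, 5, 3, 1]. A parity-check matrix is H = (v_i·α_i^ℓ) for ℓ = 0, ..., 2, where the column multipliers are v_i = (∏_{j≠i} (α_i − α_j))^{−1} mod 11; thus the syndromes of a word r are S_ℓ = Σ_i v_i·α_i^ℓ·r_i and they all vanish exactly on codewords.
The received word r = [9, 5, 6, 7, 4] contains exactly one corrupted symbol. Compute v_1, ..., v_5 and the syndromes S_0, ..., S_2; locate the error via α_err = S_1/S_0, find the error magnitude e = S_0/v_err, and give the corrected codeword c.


S = (5, 3, 4), error at position 3, error magnitude e = 7, c = [9, 5, 10, 7, 4].

Step 1: column multipliers v_i = (∏_{j≠i}(α_i − α_j))^{−1} mod 11.
  i = 1 (α = 8): (8−9)(8−5)(8−3)(8−1) = (−1)·3·5·7 = −105 ≡ 5, so v_1 = 5^{−1} = 9 (mod 11).
  i = 2 (α = 9): (9−8)(9−5)(9−3)(9−1) = 1·4·6·8 = 192 ≡ 5, so v_2 = 5^{−1} = 9 (mod 11).
  i = 3 (α = 5): (5−8)(5−9)(5−3)(5−1) = (−3)·(−4)·2·4 = 96 ≡ 8, so v_3 = 8^{−1} = 7 (mod 11).
  i = 4 (α = 3): (3−8)(3−9)(3−5)(3−1) = (−5)·(−6)·(−2)·2 = −120 ≡ 1, so v_4 = 1^{−1} = 1 (mod 11).
  i = 5 (α = 1): (1−8)(1−9)(1−5)(1−3) = (−7)·(−8)·(−4)·(−2) = 448 ≡ 8, so v_5 = 8^{−1} = 7 (mod 11).
  v = [9, 9, 7, 1, 7].
Step 2: syndromes of r = [9, 5, 6, 7, 4] (all sums mod 11).
  S_0 = Σ v_i r_i = 9·9 + 9·5 + 7·6 + 1·7 + 7·4 = 203 ≡ 5.
  S_1 = Σ v_i α_i r_i = 9·8·9 + 9·9·5 + 7·5·6 + 1·3·7 + 7·1·4 = 1312 ≡ 3.
  α_i^2 mod 11 = [9, 4, 3, 9, 1].
  S_2 = Σ v_i α_i^2 r_i = 9·9·9 + 9·4·5 + 7·3·6 + 1·9·7 + 7·1·4 = 1126 ≡ 4.
  S = (5, 3, 4) ≠ 0, so r is not a codeword (an error is present).
Step 3: locate the error. For a single error e at position i, S_ℓ = v_i·e·α_i^ℓ, so α_err = S_1/S_0.
  S_0^{−1} = 5^{−1} = 9 (mod 11), so α_err = 3·9 = 27 ≡ 5 = α_3. Error position i = 3.
  Consistency check: S_2/S_1 = 4·4 = 16 ≡ 5 = α_err ✓ (single-error assumption holds).
Step 4: error magnitude e = S_0/v_3 = S_0·∏_{j≠3}(α_3 − α_j) = 5·8 = 40 ≡ 7 (mod 11).
Step 5: correct position 3: c_3 = r_3 − e = 6 − 7 ≡ 10 (mod 11). Hence c = [9, 5, 10, 7, 4].
  Check: interpolating c through the α_i gives m(x) = 8 + 7·x (degree < 2) with m(α_i) = c_i for every i, so c is indeed a codeword.


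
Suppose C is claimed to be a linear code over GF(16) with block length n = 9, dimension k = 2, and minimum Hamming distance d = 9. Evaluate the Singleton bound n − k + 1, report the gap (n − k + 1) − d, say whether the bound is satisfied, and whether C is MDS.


Singleton RHS = n − k + 1 = 8, slack = -1, bound violated (no such code; not MDS).

Singleton bound: d ≤ n − k + 1.
Here n = 9, k = 2, so n − k + 1 = 8.
Given d = 9, check d ≤ 8: NO.
Slack = (n − k + 1) − d = -1.
The slack is negative: d = 9 exceeds n − k + 1 = 8 by 1, so the Singleton bound is violated and no linear [9, 2, 9]_16 code can exist. In particular it is not MDS (MDS requires d = n − k + 1 exactly).
Description: the claimed parameters are [9, 2, 9]_16; such a code would be impossible (violates the Singleton bound).


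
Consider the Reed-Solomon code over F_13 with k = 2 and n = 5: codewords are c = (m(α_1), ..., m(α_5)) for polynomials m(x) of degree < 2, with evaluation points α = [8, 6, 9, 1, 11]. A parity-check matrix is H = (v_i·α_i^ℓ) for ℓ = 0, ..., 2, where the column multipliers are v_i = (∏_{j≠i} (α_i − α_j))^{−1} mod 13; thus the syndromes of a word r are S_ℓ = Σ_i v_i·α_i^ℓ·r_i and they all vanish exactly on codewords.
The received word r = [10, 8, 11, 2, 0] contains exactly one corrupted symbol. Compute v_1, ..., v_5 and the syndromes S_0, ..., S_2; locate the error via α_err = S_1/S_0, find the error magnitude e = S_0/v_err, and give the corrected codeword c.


S = (5, 5, 5), error at position 4, error magnitude e = 12, c = [10, 8, 11, 3, 0].

Step 1: column multipliers v_i = (∏_{j≠i}(α_i − α_j))^{−1} mod 13.
  i = 1 (α = 8): (8−6)(8−9)(8−1)(8−11) = 2·(−1)·7·(−3) = 42 ≡ 3, so v_1 = 3^{−1} = 9 (mod 13).
  i = 2 (α = 6): (6−8)(6−9)(6−1)(6−11) = (−2)·(−3)·5·(−5) = −150 ≡ 6, so v_2 = 6^{−1} = 11 (mod 13).
  i = 3 (α = 9): (9−8)(9−6)(9−1)(9−11) = 1·3·8·(−2) = −48 ≡ 4, so v_3 = 4^{−1} = 10 (mod 13).
  i = 4 (α = 1): (1−8)(1−6)(1−9)(1−11) = (−7)·(−5)·(−8)·(−10) = 2800 ≡ 5, so v_4 = 5^{−1} = 8 (mod 13).
  i = 5 (α = 11): (11−8)(11−6)(11−9)(11−1) = 3·5·2·10 = 300 ≡ 1, so v_5 = 1^{−1} = 1 (mod 13).
  v = [9, 11, 10, 8, 1].
Step 2: syndromes of r = [10, 8, 11, 2, 0] (all sums mod 13).
  S_0 = Σ v_i r_i = 9·10 + 11·8 + 10·11 + 8·2 + 1·0 = 304 ≡ 5.
  S_1 = Σ v_i α_i r_i = 9·8·10 + 11·6·8 + 10·9·11 + 8·1·2 + 1·11·0 = 2254 ≡ 5.
  α_i^2 mod 13 = [12, 10, 3, 1, 4].
  S_2 = Σ v_i α_i^2 r_i = 9·12·10 + 11·10·8 + 10·3·11 + 8·1·2 + 1·4·0 = 2306 ≡ 5.
  S = (5, 5, 5) ≠ 0, so r is not a codeword (an error is present).
Step 3: locate the error. For a single error e at position i, S_ℓ = v_i·e·α_i^ℓ, so α_err = S_1/S_0.
  S_0^{−1} = 5^{−1} = 8 (mod 13), so α_err = 5·8 = 40 ≡ 1 = α_4. Error position i = 4.
  Consistency check: S_2/S_1 = 5·8 = 40 ≡ 1 = α_err ✓ (single-error assumption holds).
Step 4: error magnitude e = S_0/v_4 = S_0·∏_{j≠4}(α_4 − α_j) = 5·5 = 25 ≡ 12 (mod 13).
Step 5: correct position 4: c_4 = r_4 − e = 2 − 12 ≡ 3 (mod 13). Hence c = [10, 8, 11, 3, 0].
  Check: interpolating c through the α_i gives m(x) = 2 + 1·x (degree < 2) with m(α_i) = c_i for every i, so c is indeed a codeword.


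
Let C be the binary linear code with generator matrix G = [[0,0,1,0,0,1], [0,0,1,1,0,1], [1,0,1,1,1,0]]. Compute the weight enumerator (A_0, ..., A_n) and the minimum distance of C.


Weight distribution: A_0 = 1, A_1 = 1, A_2 = 1, A_3 = 3, A_4 = 2. Minimum distance d = 1.

Enumerate all 2^3 = 8 messages m ∈ F_2^3.
For each, compute codeword c = mG in F_2^6, then tally its weight.
  m = 000 → c = 000000, weight = 0.
  m = 100 → c = 001001, weight = 2.
  m = 010 → c = 001101, weight = 3.
  m = 110 → c = 000100, weight = 1.
  m = 001 → c = 101110, weight = 4.
  m = 101 → c = 100111, weight = 4.
  m = 011 → c = 100011, weight = 3.
  m = 111 → c = 101010, weight = 3.
Tally weights:
  weight 0: 1 codewords.
  weight 1: 1 codewords.
  weight 2: 1 codewords.
  weight 3: 3 codewords.
  weight 4: 2 codewords.
Minimum distance d = smallest w > 0 with A_w > 0 = 1.
Sanity: Σ A_w = 8 = 2^3 = 8 ✓.


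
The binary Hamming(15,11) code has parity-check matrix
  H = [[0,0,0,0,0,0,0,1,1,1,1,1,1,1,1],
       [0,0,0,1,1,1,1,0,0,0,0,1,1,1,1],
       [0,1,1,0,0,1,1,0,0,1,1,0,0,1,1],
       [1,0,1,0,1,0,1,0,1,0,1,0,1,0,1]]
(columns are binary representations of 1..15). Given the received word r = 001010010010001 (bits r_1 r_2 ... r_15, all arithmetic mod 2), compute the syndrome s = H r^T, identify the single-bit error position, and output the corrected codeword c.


s = (1, 0, 1, 0)^T, error position = 10, corrected codeword c = 001010010110001

Compute s = H r^T mod 2 one row at a time:
  s_1 = 1 + 0 + 0 + 1 + 0 + 0 + 0 + 1 = 3 ≡ 1 (mod 2).
  s_2 = 0 + 1 + 0 + 0 + 0 + 0 + 0 + 1 = 2 ≡ 0 (mod 2).
  s_3 = 0 + 1 + 0 + 0 + 0 + 1 + 0 + 1 = 3 ≡ 1 (mod 2).
  s_4 = 0 + 1 + 1 + 0 + 0 + 1 + 0 + 1 = 4 ≡ 0 (mod 2).
s = (1, 0, 1, 0)^T — this equals column 10 of H (binary 1010), so error is at position 10.
Correct: flip bit 10 of r = 001010010010001 to get c = 001010010110001.


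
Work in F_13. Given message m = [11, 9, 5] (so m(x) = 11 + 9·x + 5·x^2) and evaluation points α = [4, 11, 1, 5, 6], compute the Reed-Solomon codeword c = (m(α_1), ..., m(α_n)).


c = [10, 0, 12, 12, 11]

Message polynomial: m(x) = 11 + 9·x + 5·x^2 (mod 13).
For each evaluation point α_i, compute m(α_i) mod 13:
  α_1 = 4: Horner steps 5 → 3 → 10, so m(4) = 10.
  α_2 = 11: Horner steps 5 → 12 → 0, so m(11) = 0.
  α_3 = 1: Horner steps 5 → 1 → 12, so m(1) = 12.
  α_4 = 5: Horner steps 5 → 8 → 12, so m(5) = 12.
  α_5 = 6: Horner steps 5 → 0 → 11, so m(6) = 11.
Codeword c = [10, 0, 12, 12, 11] ∈ F_13^5.


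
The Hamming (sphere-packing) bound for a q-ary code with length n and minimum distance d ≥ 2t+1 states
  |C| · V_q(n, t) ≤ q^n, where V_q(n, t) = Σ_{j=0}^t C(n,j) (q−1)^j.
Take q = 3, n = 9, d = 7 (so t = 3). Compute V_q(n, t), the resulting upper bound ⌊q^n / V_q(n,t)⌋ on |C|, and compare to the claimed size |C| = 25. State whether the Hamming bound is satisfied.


V_q(n, t) = 835, q^n = 19683, Hamming bound = 23, |C| = 25 > bound (violated).

Step 1: Compute V_q(n, t) = Σ_{j=0}^3 C(n, j) (q−1)^j.
  j = 0: C(9,0)·(2)^0 = 1·1 = 1.
  j = 1: C(9,1)·(2)^1 = 9·2 = 18.
  j = 2: C(9,2)·(2)^2 = 36·4 = 144.
  j = 3: C(9,3)·(2)^3 = 84·8 = 672.
  V_q(n, t) = 1 + 18 + 144 + 672 = 835.
Step 2: q^n = 3^9 = 19683.
Step 3: Hamming bound ⌊q^n / V_q(n,t)⌋ = ⌊19683/835⌋ = 23.
Step 4: Compare |C| = 25 to 23: violated.
The claimed |C| lies above the Hamming bound, so no 3-ary code of length 9 with d ≥ 7 can have 25 codewords.


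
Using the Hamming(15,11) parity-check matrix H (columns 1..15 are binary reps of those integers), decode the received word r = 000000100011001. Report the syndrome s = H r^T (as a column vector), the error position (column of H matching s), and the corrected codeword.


s = (1, 1, 1, 1)^T, error position = 15, corrected codeword c = 000000100011000

Compute s = H r^T mod 2 one row at a time:
  s_1 = 0 + 0 + 0 + 1 + 1 + 0 + 0 + 1 = 3 ≡ 1 (mod 2).
  s_2 = 0 + 0 + 0 + 1 + 1 + 0 + 0 + 1 = 3 ≡ 1 (mod 2).
  s_3 = 0 + 0 + 0 + 1 + 0 + 1 + 0 + 1 = 3 ≡ 1 (mod 2).
  s_4 = 0 + 0 + 0 + 1 + 0 + 1 + 0 + 1 = 3 ≡ 1 (mod 2).
s = (1, 1, 1, 1)^T — this equals column 15 of H (binary 1111), so error is at position 15.
Correct: flip bit 15 of r = 000000100011001 to get c = 000000100011000.


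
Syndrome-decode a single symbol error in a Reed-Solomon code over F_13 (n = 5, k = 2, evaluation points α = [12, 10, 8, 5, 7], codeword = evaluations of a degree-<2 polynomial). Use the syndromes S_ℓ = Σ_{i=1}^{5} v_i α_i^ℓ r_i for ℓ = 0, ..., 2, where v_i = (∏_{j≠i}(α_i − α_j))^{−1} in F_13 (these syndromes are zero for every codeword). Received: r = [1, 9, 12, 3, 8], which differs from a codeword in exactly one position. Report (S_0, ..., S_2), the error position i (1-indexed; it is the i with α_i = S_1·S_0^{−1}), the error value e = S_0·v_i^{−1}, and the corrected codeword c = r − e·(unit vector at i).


S = (9, 7, 4), error at position 3, error magnitude e = 8, c = [1, 9, 4, 3, 8].

Step 1: column multipliers v_i = (∏_{j≠i}(α_i − α_j))^{−1} mod 13.
  i = 1 (α = 12): (12−10)(12−8)(12−5)(12−7) = 2·4·7·5 = 280 ≡ 7, so v_1 = 7^{−1} = 2 (mod 13).
  i = 2 (α = 10): (10−12)(10−8)(10−5)(10−7) = (−2)·2·5·3 = −60 ≡ 5, so v_2 = 5^{−1} = 8 (mod 13).
  i = 3 (α = 8): (8−12)(8−10)(8−5)(8−7) = (−4)·(−2)·3·1 = 24 ≡ 11, so v_3 = 11^{−1} = 6 (mod 13).
  i = 4 (α = 5): (5−12)(5−10)(5−8)(5−7) = (−7)·(−5)·(−3)·(−2) = 210 ≡ 2, so v_4 = 2^{−1} = 7 (mod 13).
  i = 5 (α = 7): (7−12)(7−10)(7−8)(7−5) = (−5)·(−3)·(−1)·2 = −30 ≡ 9, so v_5 = 9^{−1} = 3 (mod 13).
  v = [2, 8, 6, 7, 3].
Step 2: syndromes of r = [1, 9, 12, 3, 8] (all sums mod 13).
  S_0 = Σ v_i r_i = 2·1 + 8·9 + 6·12 + 7·3 + 3·8 = 191 ≡ 9.
  S_1 = Σ v_i α_i r_i = 2·12·1 + 8·10·9 + 6·8·12 + 7·5·3 + 3·7·8 = 1593 ≡ 7.
  α_i^2 mod 13 = [1, 9, 12, 12, 10].
  S_2 = Σ v_i α_i^2 r_i = 2·1·1 + 8·9·9 + 6·12·12 + 7·12·3 + 3·10·8 = 2006 ≡ 4.
  S = (9, 7, 4) ≠ 0, so r is not a codeword (an error is present).
Step 3: locate the error. For a single error e at position i, S_ℓ = v_i·e·α_i^ℓ, so α_err = S_1/S_0.
  S_0^{−1} = 9^{−1} = 3 (mod 13), so α_err = 7·3 = 21 ≡ 8 = α_3. Error position i = 3.
  Consistency check: S_2/S_1 = 4·2 = 8 ≡ 8 = α_err ✓ (single-error assumption holds).
Step 4: error magnitude e = S_0/v_3 = S_0·∏_{j≠3}(α_3 − α_j) = 9·11 = 99 ≡ 8 (mod 13).
Step 5: correct position 3: c_3 = r_3 − e = 12 − 8 ≡ 4 (mod 13). Hence c = [1, 9, 4, 3, 8].
  Check: interpolating c through the α_i gives m(x) = 10 + 9·x (degree < 2) with m(α_i) = c_i for every i, so c is indeed a codeword.


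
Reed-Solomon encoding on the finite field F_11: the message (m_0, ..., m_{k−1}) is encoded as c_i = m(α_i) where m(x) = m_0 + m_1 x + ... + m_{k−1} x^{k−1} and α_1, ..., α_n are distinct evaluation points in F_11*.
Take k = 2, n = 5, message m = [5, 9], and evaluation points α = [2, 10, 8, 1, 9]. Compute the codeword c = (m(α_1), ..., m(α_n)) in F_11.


c = [1, 7, 0, 3, 9]

Message polynomial: m(x) = 5 + 9·x (mod 11).
For each evaluation point α_i, compute m(α_i) mod 11:
  α_1 = 2: Horner steps 9 → 1, so m(2) = 1.
  α_2 = 10: Horner steps 9 → 7, so m(10) = 7.
  α_3 = 8: Horner steps 9 → 0, so m(8) = 0.
  α_4 = 1: Horner steps 9 → 3, so m(1) = 3.
  α_5 = 9: Horner steps 9 → 9, so m(9) = 9.
Codeword c = [1, 7, 0, 3, 9] ∈ F_11^5.


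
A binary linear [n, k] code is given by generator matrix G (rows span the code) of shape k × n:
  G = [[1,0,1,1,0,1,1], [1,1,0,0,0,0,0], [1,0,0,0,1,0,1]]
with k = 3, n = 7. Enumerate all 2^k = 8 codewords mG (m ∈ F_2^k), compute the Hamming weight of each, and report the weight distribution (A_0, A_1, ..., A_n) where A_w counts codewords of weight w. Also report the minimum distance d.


Weight distribution: A_0 = 1, A_2 = 1, A_3 = 2, A_4 = 1, A_5 = 2, A_6 = 1. Minimum distance d = 2.

Enumerate all 2^3 = 8 messages m ∈ F_2^3.
For each, compute codeword c = mG in F_2^7, then tally its weight.
  m = 000 → c = 0000000, weight = 0.
  m = 100 → c = 1011011, weight = 5.
  m = 010 → c = 1100000, weight = 2.
  m = 110 → c = 0111011, weight = 5.
  m = 001 → c = 1000101, weight = 3.
  m = 101 → c = 0011110, weight = 4.
  m = 011 → c = 0100101, weight = 3.
  m = 111 → c = 1111110, weight = 6.
Tally weights:
  weight 0: 1 codewords.
  weight 2: 1 codewords.
  weight 3: 2 codewords.
  weight 4: 1 codewords.
  weight 5: 2 codewords.
  weight 6: 1 codewords.
Minimum distance d = smallest w > 0 with A_w > 0 = 2.
Sanity: Σ A_w = 8 = 2^3 = 8 ✓.


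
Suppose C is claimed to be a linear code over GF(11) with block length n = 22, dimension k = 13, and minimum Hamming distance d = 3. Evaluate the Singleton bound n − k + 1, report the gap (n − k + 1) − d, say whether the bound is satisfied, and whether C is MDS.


Singleton RHS = n − k + 1 = 10, slack = 7, bound satisfied, not MDS.

Singleton bound: d ≤ n − k + 1.
Here n = 22, k = 13, so n − k + 1 = 10.
Given d = 3, check d ≤ 10: YES.
Slack = (n − k + 1) − d = 7.
The code is NOT MDS (slack = 7 > 0).
Description: the claimed parameters are [22, 13, 3]_11; such a code would be non-MDS.


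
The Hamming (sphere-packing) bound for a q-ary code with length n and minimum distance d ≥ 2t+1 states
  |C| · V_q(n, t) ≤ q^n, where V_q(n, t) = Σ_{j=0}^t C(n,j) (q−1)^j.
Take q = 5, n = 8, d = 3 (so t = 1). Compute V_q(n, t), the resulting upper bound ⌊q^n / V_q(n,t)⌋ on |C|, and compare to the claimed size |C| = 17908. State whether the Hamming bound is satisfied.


V_q(n, t) = 33, q^n = 390625, Hamming bound = 11837, |C| = 17908 > bound (violated).

Step 1: Compute V_q(n, t) = Σ_{j=0}^1 C(n, j) (q−1)^j.
  j = 0: C(8,0)·(4)^0 = 1·1 = 1.
  j = 1: C(8,1)·(4)^1 = 8·4 = 32.
  V_q(n, t) = 1 + 32 = 33.
Step 2: q^n = 5^8 = 390625.
Step 3: Hamming bound ⌊q^n / V_q(n,t)⌋ = ⌊390625/33⌋ = 11837.
Step 4: Compare |C| = 17908 to 11837: violated.
The claimed |C| lies above the Hamming bound, so no 5-ary code of length 8 with d ≥ 3 can have 17908 codewords.


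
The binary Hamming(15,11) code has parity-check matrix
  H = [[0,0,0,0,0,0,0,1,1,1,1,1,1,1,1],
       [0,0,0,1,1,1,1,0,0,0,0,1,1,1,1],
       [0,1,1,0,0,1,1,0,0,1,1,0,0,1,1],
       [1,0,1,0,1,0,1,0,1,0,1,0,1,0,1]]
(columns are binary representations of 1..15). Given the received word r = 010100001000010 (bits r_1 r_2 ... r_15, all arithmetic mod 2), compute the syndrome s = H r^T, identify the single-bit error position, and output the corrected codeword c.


s = (0, 0, 0, 1)^T, error position = 1, corrected codeword c = 110100001000010

Compute s = H r^T mod 2 one row at a time:
  s_1 = 0 + 1 + 0 + 0 + 0 + 0 + 1 + 0 = 2 ≡ 0 (mod 2).
  s_2 = 1 + 0 + 0 + 0 + 0 + 0 + 1 + 0 = 2 ≡ 0 (mod 2).
  s_3 = 1 + 0 + 0 + 0 + 0 + 0 + 1 + 0 = 2 ≡ 0 (mod 2).
  s_4 = 0 + 0 + 0 + 0 + 1 + 0 + 0 + 0 = 1 ≡ 1 (mod 2).
s = (0, 0, 0, 1)^T — this equals column 1 of H (binary 0001), so error is at position 1.
Correct: flip bit 1 of r = 010100001000010 to get c = 110100001000010.


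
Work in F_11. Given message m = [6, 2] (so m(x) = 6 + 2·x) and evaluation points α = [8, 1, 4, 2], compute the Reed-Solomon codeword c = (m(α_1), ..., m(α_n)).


c = [0, 8, 3, 10]

Message polynomial: m(x) = 6 + 2·x (mod 11).
For each evaluation point α_i, compute m(α_i) mod 11:
  α_1 = 8: Horner steps 2 → 0, so m(8) = 0.
  α_2 = 1: Horner steps 2 → 8, so m(1) = 8.
  α_3 = 4: Horner steps 2 → 3, so m(4) = 3.
  α_4 = 2: Horner steps 2 → 10, so m(2) = 10.
Codeword c = [0, 8, 3, 10] ∈ F_11^4.


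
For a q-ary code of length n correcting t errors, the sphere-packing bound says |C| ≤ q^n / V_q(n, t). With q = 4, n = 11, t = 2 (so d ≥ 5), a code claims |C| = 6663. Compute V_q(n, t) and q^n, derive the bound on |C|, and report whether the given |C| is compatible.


V_q(n, t) = 529, q^n = 4194304, Hamming bound = 7928, |C| = 6663 ≤ bound (satisfied).

Step 1: Compute V_q(n, t) = Σ_{j=0}^2 C(n, j) (q−1)^j.
  j = 0: C(11,0)·(3)^0 = 1·1 = 1.
  j = 1: C(11,1)·(3)^1 = 11·3 = 33.
  j = 2: C(11,2)·(3)^2 = 55·9 = 495.
  V_q(n, t) = 1 + 33 + 495 = 529.
Step 2: q^n = 4^11 = 4194304.
Step 3: Hamming bound ⌊q^n / V_q(n,t)⌋ = ⌊4194304/529⌋ = 7928.
Step 4: Compare |C| = 6663 to 7928: satisfied.
The claimed |C| lies below the Hamming bound.


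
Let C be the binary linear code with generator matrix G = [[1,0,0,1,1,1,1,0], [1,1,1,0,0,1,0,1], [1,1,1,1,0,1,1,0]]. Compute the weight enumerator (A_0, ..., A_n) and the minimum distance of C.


Weight distribution: A_0 = 1, A_3 = 2, A_4 = 1, A_5 = 2, A_6 = 2. Minimum distance d = 3.

Enumerate all 2^3 = 8 messages m ∈ F_2^3.
For each, compute codeword c = mG in F_2^8, then tally its weight.
  m = 000 → c = 00000000, weight = 0.
  m = 100 → c = 10011110, weight = 5.
  m = 010 → c = 11100101, weight = 5.
  m = 110 → c = 01111011, weight = 6.
  m = 001 → c = 11110110, weight = 6.
  m = 101 → c = 01101000, weight = 3.
  m = 011 → c = 00010011, weight = 3.
  m = 111 → c = 10001101, weight = 4.
Tally weights:
  weight 0: 1 codewords.
  weight 3: 2 codewords.
  weight 4: 1 codewords.
  weight 5: 2 codewords.
  weight 6: 2 codewords.
Minimum distance d = smallest w > 0 with A_w > 0 = 3.
Sanity: Σ A_w = 8 = 2^3 = 8 ✓.


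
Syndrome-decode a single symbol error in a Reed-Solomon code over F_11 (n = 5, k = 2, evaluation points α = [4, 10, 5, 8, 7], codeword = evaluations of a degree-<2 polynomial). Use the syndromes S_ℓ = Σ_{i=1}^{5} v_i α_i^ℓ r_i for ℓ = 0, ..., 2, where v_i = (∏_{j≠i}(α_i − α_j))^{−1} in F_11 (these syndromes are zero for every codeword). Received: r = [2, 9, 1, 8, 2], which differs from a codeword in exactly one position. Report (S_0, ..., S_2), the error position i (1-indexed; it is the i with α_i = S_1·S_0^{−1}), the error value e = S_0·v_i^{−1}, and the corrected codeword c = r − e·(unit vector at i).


S = (3, 1, 4), error at position 1, error magnitude e = 7, c = [6, 9, 1, 8, 2].

Step 1: column multipliers v_i = (∏_{j≠i}(α_i − α_j))^{−1} mod 11.
  i = 1 (α = 4): (4−10)(4−5)(4−8)(4−7) = (−6)·(−1)·(−4)·(−3) = 72 ≡ 6, so v_1 = 6^{−1} = 2 (mod 11).
  i = 2 (α = 10): (10−4)(10−5)(10−8)(10−7) = 6·5·2·3 = 180 ≡ 4, so v_2 = 4^{−1} = 3 (mod 11).
  i = 3 (α = 5): (5−4)(5−10)(5−8)(5−7) = 1·(−5)·(−3)·(−2) = −30 ≡ 3, so v_3 = 3^{−1} = 4 (mod 11).
  i = 4 (α = 8): (8−4)(8−10)(8−5)(8−7) = 4·(−2)·3·1 = −24 ≡ 9, so v_4 = 9^{−1} = 5 (mod 11).
  i = 5 (α = 7): (7−4)(7−10)(7−5)(7−8) = 3·(−3)·2·(−1) = 18 ≡ 7, so v_5 = 7^{−1} = 8 (mod 11).
  v = [2, 3, 4, 5, 8].
Step 2: syndromes of r = [2, 9, 1, 8, 2] (all sums mod 11).
  S_0 = Σ v_i r_i = 2·2 + 3·9 + 4·1 + 5·8 + 8·2 = 91 ≡ 3.
  S_1 = Σ v_i α_i r_i = 2·4·2 + 3·10·9 + 4·5·1 + 5·8·8 + 8·7·2 = 738 ≡ 1.
  α_i^2 mod 11 = [5, 1, 3, 9, 5].
  S_2 = Σ v_i α_i^2 r_i = 2·5·2 + 3·1·9 + 4·3·1 + 5·9·8 + 8·5·2 = 499 ≡ 4.
  S = (3, 1, 4) ≠ 0, so r is not a codeword (an error is present).
Step 3: locate the error. For a single error e at position i, S_ℓ = v_i·e·α_i^ℓ, so α_err = S_1/S_0.
  S_0^{−1} = 3^{−1} = 4 (mod 11), so α_err = 1·4 = 4 ≡ 4 = α_1. Error position i = 1.
  Consistency check: S_2/S_1 = 4·1 = 4 ≡ 4 = α_err ✓ (single-error assumption holds).
Step 4: error magnitude e = S_0/v_1 = S_0·∏_{j≠1}(α_1 − α_j) = 3·6 = 18 ≡ 7 (mod 11).
Step 5: correct position 1: c_1 = r_1 − e = 2 − 7 ≡ 6 (mod 11). Hence c = [6, 9, 1, 8, 2].
  Check: interpolating c through the α_i gives m(x) = 4 + 6·x (degree < 2) with m(α_i) = c_i for every i, so c is indeed a codeword.


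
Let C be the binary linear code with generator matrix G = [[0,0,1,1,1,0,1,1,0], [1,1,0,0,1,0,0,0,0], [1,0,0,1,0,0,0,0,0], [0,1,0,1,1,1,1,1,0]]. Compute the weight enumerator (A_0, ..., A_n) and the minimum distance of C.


Weight distribution: A_0 = 1, A_2 = 1, A_3 = 4, A_4 = 3, A_5 = 4, A_6 = 3. Minimum distance d = 2.

Enumerate all 2^4 = 16 messages m ∈ F_2^4.
For each, compute codeword c = mG in F_2^9, then tally its weight.
  m = 0000 → c = 000000000, weight = 0.
  m = 1000 → c = 001110110, weight = 5.
  m = 0100 → c = 110010000, weight = 3.
  m = 1100 → c = 111100110, weight = 6.
  m = 0010 → c = 100100000, weight = 2.
  m = 1010 → c = 101010110, weight = 5.
  m = 0110 → c = 010110000, weight = 3.
  m = 1110 → c = 011000110, weight = 4.
  m = 0001 → c = 010111110, weight = 6.
  m = 1001 → c = 011001000, weight = 3.
  m = 0101 → c = 100101110, weight = 5.
  m = 1101 → c = 101011000, weight = 4.
  m = 0011 → c = 110011110, weight = 6.
  m = 1011 → c = 111101000, weight = 5.
  m = 0111 → c = 000001110, weight = 3.
  m = 1111 → c = 001111000, weight = 4.
Tally weights:
  weight 0: 1 codewords.
  weight 2: 1 codewords.
  weight 3: 4 codewords.
  weight 4: 3 codewords.
  weight 5: 4 codewords.
  weight 6: 3 codewords.
Minimum distance d = smallest w > 0 with A_w > 0 = 2.
Sanity: Σ A_w = 16 = 2^4 = 16 ✓.


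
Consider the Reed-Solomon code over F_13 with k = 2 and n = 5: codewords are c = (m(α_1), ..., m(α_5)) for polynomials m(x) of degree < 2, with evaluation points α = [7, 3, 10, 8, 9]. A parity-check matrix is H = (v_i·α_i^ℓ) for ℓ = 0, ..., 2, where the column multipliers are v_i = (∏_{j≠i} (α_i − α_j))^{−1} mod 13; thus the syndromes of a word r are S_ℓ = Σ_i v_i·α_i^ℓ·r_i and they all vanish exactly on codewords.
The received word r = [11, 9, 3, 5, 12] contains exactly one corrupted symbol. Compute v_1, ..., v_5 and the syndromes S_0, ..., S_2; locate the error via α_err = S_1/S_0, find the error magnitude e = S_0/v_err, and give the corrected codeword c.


S = (12, 3, 4), error at position 3, error magnitude e = 10, c = [11, 9, 6, 5, 12].

Step 1: column multipliers v_i = (∏_{j≠i}(α_i − α_j))^{−1} mod 13.
  i = 1 (α = 7): (7−3)(7−10)(7−8)(7−9) = 4·(−3)·(−1)·(−2) = −24 ≡ 2, so v_1 = 2^{−1} = 7 (mod 13).
  i = 2 (α = 3): (3−7)(3−10)(3−8)(3−9) = (−4)·(−7)·(−5)·(−6) = 840 ≡ 8, so v_2 = 8^{−1} = 5 (mod 13).
  i = 3 (α = 10): (10−7)(10−3)(10−8)(10−9) = 3·7·2·1 = 42 ≡ 3, so v_3 = 3^{−1} = 9 (mod 13).
  i = 4 (α = 8): (8−7)(8−3)(8−10)(8−9) = 1·5·(−2)·(−1) = 10 ≡ 10, so v_4 = 10^{−1} = 4 (mod 13).
  i = 5 (α = 9): (9−7)(9−3)(9−10)(9−8) = 2·6·(−1)·1 = −12 ≡ 1, so v_5 = 1^{−1} = 1 (mod 13).
  v = [7, 5, 9, 4, 1].
Step 2: syndromes of r = [11, 9, 3, 5, 12] (all sums mod 13).
  S_0 = Σ v_i r_i = 7·11 + 5·9 + 9·3 + 4·5 + 1·12 = 181 ≡ 12.
  S_1 = Σ v_i α_i r_i = 7·7·11 + 5·3·9 + 9·10·3 + 4·8·5 + 1·9·12 = 1212 ≡ 3.
  α_i^2 mod 13 = [10, 9, 9, 12, 3].
  S_2 = Σ v_i α_i^2 r_i = 7·10·11 + 5·9·9 + 9·9·3 + 4·12·5 + 1·3·12 = 1694 ≡ 4.
  S = (12, 3, 4) ≠ 0, so r is not a codeword (an error is present).
Step 3: locate the error. For a single error e at position i, S_ℓ = v_i·e·α_i^ℓ, so α_err = S_1/S_0.
  S_0^{−1} = 12^{−1} = 12 (mod 13), so α_err = 3·12 = 36 ≡ 10 = α_3. Error position i = 3.
  Consistency check: S_2/S_1 = 4·9 = 36 ≡ 10 = α_err ✓ (single-error assumption holds).
Step 4: error magnitude e = S_0/v_3 = S_0·∏_{j≠3}(α_3 − α_j) = 12·3 = 36 ≡ 10 (mod 13).
Step 5: correct position 3: c_3 = r_3 − e = 3 − 10 ≡ 6 (mod 13). Hence c = [11, 9, 6, 5, 12].
  Check: interpolating c through the α_i gives m(x) = 1 + 7·x (degree < 2) with m(α_i) = c_i for every i, so c is indeed a codeword.


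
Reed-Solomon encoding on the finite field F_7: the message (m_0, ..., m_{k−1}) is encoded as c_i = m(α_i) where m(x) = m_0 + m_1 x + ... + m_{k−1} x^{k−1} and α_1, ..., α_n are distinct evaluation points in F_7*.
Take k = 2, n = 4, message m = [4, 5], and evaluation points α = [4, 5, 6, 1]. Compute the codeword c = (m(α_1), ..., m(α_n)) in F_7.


c = [3, 1, 6, 2]

Message polynomial: m(x) = 4 + 5·x (mod 7).
For each evaluation point α_i, compute m(α_i) mod 7:
  α_1 = 4: Horner steps 5 → 3, so m(4) = 3.
  α_2 = 5: Horner steps 5 → 1, so m(5) = 1.
  α_3 = 6: Horner steps 5 → 6, so m(6) = 6.
  α_4 = 1: Horner steps 5 → 2, so m(1) = 2.
Codeword c = [3, 1, 6, 2] ∈ F_7^4.


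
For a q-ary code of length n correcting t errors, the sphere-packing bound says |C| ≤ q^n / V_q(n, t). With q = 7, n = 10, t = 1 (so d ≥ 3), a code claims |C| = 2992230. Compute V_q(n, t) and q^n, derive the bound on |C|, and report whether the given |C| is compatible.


V_q(n, t) = 61, q^n = 282475249, Hamming bound = 4630741, |C| = 2992230 ≤ bound (satisfied).

Step 1: Compute V_q(n, t) = Σ_{j=0}^1 C(n, j) (q−1)^j.
  j = 0: C(10,0)·(6)^0 = 1·1 = 1.
  j = 1: C(10,1)·(6)^1 = 10·6 = 60.
  V_q(n, t) = 1 + 60 = 61.
Step 2: q^n = 7^10 = 282475249.
Step 3: Hamming bound ⌊q^n / V_q(n,t)⌋ = ⌊282475249/61⌋ = 4630741.
Step 4: Compare |C| = 2992230 to 4630741: satisfied.
The claimed |C| lies below the Hamming bound.


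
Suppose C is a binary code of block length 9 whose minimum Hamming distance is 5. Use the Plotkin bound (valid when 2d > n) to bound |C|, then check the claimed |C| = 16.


Plotkin bound M ≤ 10; given |C| = 16 > bound (violated).

Check applicability: 2d = 10, n = 9.
2d − n = 1 > 0, so Plotkin applies.
Compute d/(2d−n) = 5/1 ≈ 5.0000.
⌊d/(2d−n)⌋ = 5.
Plotkin bound: M ≤ 2·5 = 10.
Given |C| = 16, check: VIOLATED.
This |C| is above the Plotkin bound, so no binary code with n = 9, d = 5 and 16 codewords exists.


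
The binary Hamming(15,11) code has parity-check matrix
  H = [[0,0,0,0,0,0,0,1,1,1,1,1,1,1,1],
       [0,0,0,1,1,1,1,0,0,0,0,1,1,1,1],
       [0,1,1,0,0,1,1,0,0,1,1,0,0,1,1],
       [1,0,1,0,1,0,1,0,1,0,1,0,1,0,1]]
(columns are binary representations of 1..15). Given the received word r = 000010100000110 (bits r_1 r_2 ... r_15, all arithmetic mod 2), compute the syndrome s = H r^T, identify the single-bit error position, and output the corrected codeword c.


s = (0, 0, 0, 1)^T, error position = 1, corrected codeword c = 100010100000110

Compute s = H r^T mod 2 one row at a time:
  s_1 = 0 + 0 + 0 + 0 + 0 + 1 + 1 + 0 = 2 ≡ 0 (mod 2).
  s_2 = 0 + 1 + 0 + 1 + 0 + 1 + 1 + 0 = 4 ≡ 0 (mod 2).
  s_3 = 0 + 0 + 0 + 1 + 0 + 0 + 1 + 0 = 2 ≡ 0 (mod 2).
  s_4 = 0 + 0 + 1 + 1 + 0 + 0 + 1 + 0 = 3 ≡ 1 (mod 2).
s = (0, 0, 0, 1)^T — this equals column 1 of H (binary 0001), so error is at position 1.
Correct: flip bit 1 of r = 000010100000110 to get c = 100010100000110.


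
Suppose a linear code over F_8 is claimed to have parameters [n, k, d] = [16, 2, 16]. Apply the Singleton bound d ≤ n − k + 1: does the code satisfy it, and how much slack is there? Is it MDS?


Singleton RHS = n − k + 1 = 15, slack = -1, bound violated (no such code; not MDS).

Singleton bound: d ≤ n − k + 1.
Here n = 16, k = 2, so n − k + 1 = 15.
Given d = 16, check d ≤ 15: NO.
Slack = (n − k + 1) − d = -1.
The slack is negative: d = 16 exceeds n − k + 1 = 15 by 1, so the Singleton bound is violated and no linear [16, 2, 16]_8 code can exist. In particular it is not MDS (MDS requires d = n − k + 1 exactly).
Description: the claimed parameters are [16, 2, 16]_8; such a code would be impossible (violates the Singleton bound).


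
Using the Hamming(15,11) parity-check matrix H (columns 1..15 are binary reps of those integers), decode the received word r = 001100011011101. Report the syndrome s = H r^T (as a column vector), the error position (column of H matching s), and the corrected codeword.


s = (0, 0, 1, 1)^T, error position = 3, corrected codeword c = 000100011011101

Compute s = H r^T mod 2 one row at a time:
  s_1 = 1 + 1 + 0 + 1 + 1 + 1 + 0 + 1 = 6 ≡ 0 (mod 2).
  s_2 = 1 + 0 + 0 + 0 + 1 + 1 + 0 + 1 = 4 ≡ 0 (mod 2).
  s_3 = 0 + 1 + 0 + 0 + 0 + 1 + 0 + 1 = 3 ≡ 1 (mod 2).
  s_4 = 0 + 1 + 0 + 0 + 1 + 1 + 1 + 1 = 5 ≡ 1 (mod 2).
s = (0, 0, 1, 1)^T — this equals column 3 of H (binary 0011), so error is at position 3.
Correct: flip bit 3 of r = 001100011011101 to get c = 000100011011101.


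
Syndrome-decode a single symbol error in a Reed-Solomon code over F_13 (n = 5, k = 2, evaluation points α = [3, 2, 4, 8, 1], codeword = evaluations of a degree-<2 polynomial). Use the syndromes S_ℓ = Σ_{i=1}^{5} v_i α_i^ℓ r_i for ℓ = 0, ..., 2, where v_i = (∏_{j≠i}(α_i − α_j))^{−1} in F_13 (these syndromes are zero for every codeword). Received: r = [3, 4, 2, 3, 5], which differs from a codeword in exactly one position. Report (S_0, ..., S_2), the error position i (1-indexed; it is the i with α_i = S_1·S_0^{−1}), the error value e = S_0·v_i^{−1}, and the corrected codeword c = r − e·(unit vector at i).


S = (12, 5, 1), error at position 4, error magnitude e = 5, c = [3, 4, 2, 11, 5].

Step 1: column multipliers v_i = (∏_{j≠i}(α_i − α_j))^{−1} mod 13.
  i = 1 (α = 3): (3−2)(3−4)(3−8)(3−1) = 1·(−1)·(−5)·2 = 10 ≡ 10, so v_1 = 10^{−1} = 4 (mod 13).
  i = 2 (α = 2): (2−3)(2−4)(2−8)(2−1) = (−1)·(−2)·(−6)·1 = −12 ≡ 1, so v_2 = 1^{−1} = 1 (mod 13).
  i = 3 (α = 4): (4−3)(4−2)(4−8)(4−1) = 1·2·(−4)·3 = −24 ≡ 2, so v_3 = 2^{−1} = 7 (mod 13).
  i = 4 (α = 8): (8−3)(8−2)(8−4)(8−1) = 5·6·4·7 = 840 ≡ 8, so v_4 = 8^{−1} = 5 (mod 13).
  i = 5 (α = 1): (1−3)(1−2)(1−4)(1−8) = (−2)·(−1)·(−3)·(−7) = 42 ≡ 3, so v_5 = 3^{−1} = 9 (mod 13).
  v = [4, 1, 7, 5, 9].
Step 2: syndromes of r = [3, 4, 2, 3, 5] (all sums mod 13).
  S_0 = Σ v_i r_i = 4·3 + 1·4 + 7·2 + 5·3 + 9·5 = 90 ≡ 12.
  S_1 = Σ v_i α_i r_i = 4·3·3 + 1·2·4 + 7·4·2 + 5·8·3 + 9·1·5 = 265 ≡ 5.
  α_i^2 mod 13 = [9, 4, 3, 12, 1].
  S_2 = Σ v_i α_i^2 r_i = 4·9·3 + 1·4·4 + 7·3·2 + 5·12·3 + 9·1·5 = 391 ≡ 1.
  S = (12, 5, 1) ≠ 0, so r is not a codeword (an error is present).
Step 3: locate the error. For a single error e at position i, S_ℓ = v_i·e·α_i^ℓ, so α_err = S_1/S_0.
  S_0^{−1} = 12^{−1} = 12 (mod 13), so α_err = 5·12 = 60 ≡ 8 = α_4. Error position i = 4.
  Consistency check: S_2/S_1 = 1·8 = 8 ≡ 8 = α_err ✓ (single-error assumption holds).
Step 4: error magnitude e = S_0/v_4 = S_0·∏_{j≠4}(α_4 − α_j) = 12·8 = 96 ≡ 5 (mod 13).
Step 5: correct position 4: c_4 = r_4 − e = 3 − 5 ≡ 11 (mod 13). Hence c = [3, 4, 2, 11, 5].
  Check: interpolating c through the α_i gives m(x) = 6 + 12·x (degree < 2) with m(α_i) = c_i for every i, so c is indeed a codeword.


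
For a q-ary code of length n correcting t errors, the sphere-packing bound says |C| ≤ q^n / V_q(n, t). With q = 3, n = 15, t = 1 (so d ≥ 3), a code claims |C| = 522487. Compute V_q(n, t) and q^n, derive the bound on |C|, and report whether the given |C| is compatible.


V_q(n, t) = 31, q^n = 14348907, Hamming bound = 462867, |C| = 522487 > bound (violated).

Step 1: Compute V_q(n, t) = Σ_{j=0}^1 C(n, j) (q−1)^j.
  j = 0: C(15,0)·(2)^0 = 1·1 = 1.
  j = 1: C(15,1)·(2)^1 = 15·2 = 30.
  V_q(n, t) = 1 + 30 = 31.
Step 2: q^n = 3^15 = 14348907.
Step 3: Hamming bound ⌊q^n / V_q(n,t)⌋ = ⌊14348907/31⌋ = 462867.
Step 4: Compare |C| = 522487 to 462867: violated.
The claimed |C| lies above the Hamming bound, so no 3-ary code of length 15 with d ≥ 3 can have 522487 codewords.


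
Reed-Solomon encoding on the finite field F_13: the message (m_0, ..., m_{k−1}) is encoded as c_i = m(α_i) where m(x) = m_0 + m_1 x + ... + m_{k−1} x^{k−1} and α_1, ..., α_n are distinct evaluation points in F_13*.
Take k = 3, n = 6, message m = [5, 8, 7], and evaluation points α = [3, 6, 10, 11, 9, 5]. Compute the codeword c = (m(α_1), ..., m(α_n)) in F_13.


c = [1, 6, 5, 4, 7, 12]

Message polynomial: m(x) = 5 + 8·x + 7·x^2 (mod 13).
For each evaluation point α_i, compute m(α_i) mod 13:
  α_1 = 3: Horner steps 7 → 3 → 1, so m(3) = 1.
  α_2 = 6: Horner steps 7 → 11 → 6, so m(6) = 6.
  α_3 = 10: Horner steps 7 → 0 → 5, so m(10) = 5.
  α_4 = 11: Horner steps 7 → 7 → 4, so m(11) = 4.
  α_5 = 9: Horner steps 7 → 6 → 7, so m(9) = 7.
  α_6 = 5: Horner steps 7 → 4 → 12, so m(5) = 12.
Codeword c = [1, 6, 5, 4, 7, 12] ∈ F_13^6.


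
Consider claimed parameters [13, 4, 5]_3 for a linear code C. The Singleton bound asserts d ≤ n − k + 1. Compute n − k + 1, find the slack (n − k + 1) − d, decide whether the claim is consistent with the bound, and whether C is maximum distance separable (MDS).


Singleton RHS = n − k + 1 = 10, slack = 5, bound satisfied, not MDS.

Singleton bound: d ≤ n − k + 1.
Here n = 13, k = 4, so n − k + 1 = 10.
Given d = 5, check d ≤ 10: YES.
Slack = (n − k + 1) − d = 5.
The code is NOT MDS (slack = 5 > 0).
Description: the claimed parameters are [13, 4, 5]_3; such a code would be non-MDS.


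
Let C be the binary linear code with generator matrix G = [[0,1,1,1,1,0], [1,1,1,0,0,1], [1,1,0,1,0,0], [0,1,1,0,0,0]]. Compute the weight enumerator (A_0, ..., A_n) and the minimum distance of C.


Weight distribution: A_0 = 1, A_2 = 3, A_3 = 8, A_4 = 3, A_6 = 1. Minimum distance d = 2.

Enumerate all 2^4 = 16 messages m ∈ F_2^4.
For each, compute codeword c = mG in F_2^6, then tally its weight.
  m = 0000 → c = 000000, weight = 0.
  m = 1000 → c = 011110, weight = 4.
  m = 0100 → c = 111001, weight = 4.
  m = 1100 → c = 100111, weight = 4.
  m = 0010 → c = 110100, weight = 3.
  m = 1010 → c = 101010, weight = 3.
  m = 0110 → c = 001101, weight = 3.
  m = 1110 → c = 010011, weight = 3.
  m = 0001 → c = 011000, weight = 2.
  m = 1001 → c = 000110, weight = 2.
  m = 0101 → c = 100001, weight = 2.
  m = 1101 → c = 111111, weight = 6.
  m = 0011 → c = 101100, weight = 3.
  m = 1011 → c = 110010, weight = 3.
  m = 0111 → c = 010101, weight = 3.
  m = 1111 → c = 001011, weight = 3.
Tally weights:
  weight 0: 1 codewords.
  weight 2: 3 codewords.
  weight 3: 8 codewords.
  weight 4: 3 codewords.
  weight 6: 1 codewords.
Minimum distance d = smallest w > 0 with A_w > 0 = 2.
Sanity: Σ A_w = 16 = 2^4 = 16 ✓.


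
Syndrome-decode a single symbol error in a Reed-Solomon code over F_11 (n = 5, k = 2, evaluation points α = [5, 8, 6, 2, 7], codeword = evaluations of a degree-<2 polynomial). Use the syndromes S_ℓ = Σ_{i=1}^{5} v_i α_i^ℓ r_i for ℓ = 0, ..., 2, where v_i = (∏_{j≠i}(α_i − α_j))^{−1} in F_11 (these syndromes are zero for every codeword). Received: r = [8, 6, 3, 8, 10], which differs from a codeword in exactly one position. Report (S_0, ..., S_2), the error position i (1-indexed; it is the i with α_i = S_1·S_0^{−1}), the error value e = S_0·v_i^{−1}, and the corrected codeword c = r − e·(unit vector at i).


S = (3, 4, 9), error at position 1, error magnitude e = 1, c = [7, 6, 3, 8, 10].

Step 1: column multipliers v_i = (∏_{j≠i}(α_i − α_j))^{−1} mod 11.
  i = 1 (α = 5): (5−8)(5−6)(5−2)(5−7) = (−3)·(−1)·3·(−2) = −18 ≡ 4, so v_1 = 4^{−1} = 3 (mod 11).
  i = 2 (α = 8): (8−5)(8−6)(8−2)(8−7) = 3·2·6·1 = 36 ≡ 3, so v_2 = 3^{−1} = 4 (mod 11).
  i = 3 (α = 6): (6−5)(6−8)(6−2)(6−7) = 1·(−2)·4·(−1) = 8 ≡ 8, so v_3 = 8^{−1} = 7 (mod 11).
  i = 4 (α = 2): (2−5)(2−8)(2−6)(2−7) = (−3)·(−6)·(−4)·(−5) = 360 ≡ 8, so v_4 = 8^{−1} = 7 (mod 11).
  i = 5 (α = 7): (7−5)(7−8)(7−6)(7−2) = 2·(−1)·1·5 = −10 ≡ 1, so v_5 = 1^{−1} = 1 (mod 11).
  v = [3, 4, 7, 7, 1].
Step 2: syndromes of r = [8, 6, 3, 8, 10] (all sums mod 11).
  S_0 = Σ v_i r_i = 3·8 + 4·6 + 7·3 + 7·8 + 1·10 = 135 ≡ 3.
  S_1 = Σ v_i α_i r_i = 3·5·8 + 4·8·6 + 7·6·3 + 7·2·8 + 1·7·10 = 620 ≡ 4.
  α_i^2 mod 11 = [3, 9, 3, 4, 5].
  S_2 = Σ v_i α_i^2 r_i = 3·3·8 + 4·9·6 + 7·3·3 + 7·4·8 + 1·5·10 = 625 ≡ 9.
  S = (3, 4, 9) ≠ 0, so r is not a codeword (an error is present).
Step 3: locate the error. For a single error e at position i, S_ℓ = v_i·e·α_i^ℓ, so α_err = S_1/S_0.
  S_0^{−1} = 3^{−1} = 4 (mod 11), so α_err = 4·4 = 16 ≡ 5 = α_1. Error position i = 1.
  Consistency check: S_2/S_1 = 9·3 = 27 ≡ 5 = α_err ✓ (single-error assumption holds).
Step 4: error magnitude e = S_0/v_1 = S_0·∏_{j≠1}(α_1 − α_j) = 3·4 = 12 ≡ 1 (mod 11).
Step 5: correct position 1: c_1 = r_1 − e = 8 − 1 ≡ 7 (mod 11). Hence c = [7, 6, 3, 8, 10].
  Check: interpolating c through the α_i gives m(x) = 5 + 7·x (degree < 2) with m(α_i) = c_i for every i, so c is indeed a codeword.


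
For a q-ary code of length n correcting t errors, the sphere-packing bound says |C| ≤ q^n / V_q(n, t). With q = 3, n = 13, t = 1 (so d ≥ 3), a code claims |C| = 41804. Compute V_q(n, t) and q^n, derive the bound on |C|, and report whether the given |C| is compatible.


V_q(n, t) = 27, q^n = 1594323, Hamming bound = 59049, |C| = 41804 ≤ bound (satisfied).

Step 1: Compute V_q(n, t) = Σ_{j=0}^1 C(n, j) (q−1)^j.
  j = 0: C(13,0)·(2)^0 = 1·1 = 1.
  j = 1: C(13,1)·(2)^1 = 13·2 = 26.
  V_q(n, t) = 1 + 26 = 27.
Step 2: q^n = 3^13 = 1594323.
Step 3: Hamming bound ⌊q^n / V_q(n,t)⌋ = ⌊1594323/27⌋ = 59049.
Step 4: Compare |C| = 41804 to 59049: satisfied.
The claimed |C| lies below the Hamming bound.
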